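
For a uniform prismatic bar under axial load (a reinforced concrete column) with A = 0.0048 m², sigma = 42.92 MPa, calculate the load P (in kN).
Model: a uniform prismatic bar under axial load, so sigma = P / A.
Solve for P: P = sigma·A.
Convert to SI units:
  sigma = 42.92 MPa = 4.292 × 10⁷ Pa
Substitute:
  P = (4.292 × 10⁷) × 0.0048
  P = 206000 N
Convert: P = 206000 N = 206 kN
Final answer: P = 206 kN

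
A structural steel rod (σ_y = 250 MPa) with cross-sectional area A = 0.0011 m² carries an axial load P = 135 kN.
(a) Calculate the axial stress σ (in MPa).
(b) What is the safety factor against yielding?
(a) Axial stress σ = P/A. Convert P = 135 kN = 135000 N.
  σ = 135000 / 0.0011 = 1.227 × 10⁸ Pa = 122.7 MPa
(b) Safety factor SF = σ_y/σ = 250 / 122.7 = 2.037
Final answer: (a) σ = 122.7 MPa, (b) SF = 2.037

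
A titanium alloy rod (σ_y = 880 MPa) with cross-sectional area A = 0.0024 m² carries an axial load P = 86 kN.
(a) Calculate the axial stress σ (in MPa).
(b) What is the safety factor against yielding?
(a) Axial stress σ = P/A. Convert P = 86 kN = 86000 N.
  σ = 86000 / 0.0024 = 3.583 × 10⁷ Pa = 35.83 MPa
(b) Safety factor SF = σ_y/σ = 880 / 35.83 = 24.56
Final answer: (a) σ = 35.83 MPa, (b) SF = 24.56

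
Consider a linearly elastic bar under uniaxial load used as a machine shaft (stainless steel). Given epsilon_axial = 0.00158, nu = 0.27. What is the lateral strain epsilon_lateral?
Model: a linearly elastic bar under uniaxial load, so epsilon_lateral = -nu·epsilon_axial.
Substitute:
  epsilon_lateral = -(0.27 × 0.00158)
  epsilon_lateral = -0.0004266
Final answer: epsilon_lateral = -0.0004266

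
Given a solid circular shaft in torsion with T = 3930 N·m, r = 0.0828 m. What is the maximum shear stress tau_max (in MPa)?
Model: a solid circular shaft in torsion, so tau_max = (2·T) / (π·r^3).
Substitute:
  tau_max = (2 × 3930) / (π × 0.0828^3)
  tau_max = 4.407 × 10⁶ Pa
Convert: tau_max = 4.407 × 10⁶ Pa = 4.407 MPa
Final answer: tau_max = 4.407 MPa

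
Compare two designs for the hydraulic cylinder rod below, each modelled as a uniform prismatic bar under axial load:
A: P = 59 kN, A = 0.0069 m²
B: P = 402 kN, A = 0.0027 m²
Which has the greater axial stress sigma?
Model: a uniform prismatic bar under axial load, so sigma = P / A (SI units).
  A: sigma = 59000 / 0.0069 = 8.551 × 10⁶ Pa = 8.551 MPa
  B: sigma = 402000 / 0.0027 = 1.489 × 10⁸ Pa = 148.9 MPa
148.9 MPa > 8.551 MPa, so B is larger.
Final answer: B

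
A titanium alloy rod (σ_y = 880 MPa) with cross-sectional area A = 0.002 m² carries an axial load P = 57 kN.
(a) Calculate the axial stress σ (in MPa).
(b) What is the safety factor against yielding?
(a) Axial stress σ = P/A. Convert P = 57 kN = 57000 N.
  σ = 57000 / 0.002 = 2.85 × 10⁷ Pa = 28.5 MPa
(b) Safety factor SF = σ_y/σ = 880 / 28.5 = 30.88
Final answer: (a) σ = 28.5 MPa, (b) SF = 30.88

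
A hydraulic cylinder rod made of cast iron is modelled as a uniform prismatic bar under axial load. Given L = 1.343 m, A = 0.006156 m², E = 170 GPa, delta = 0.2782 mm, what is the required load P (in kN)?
Model: a uniform prismatic bar under axial load, so delta = (P·L) / (A·E).
Solve for P: P = (delta·A·E) / L.
Convert to SI units:
  E = 170 GPa = 1.7 × 10¹¹ Pa
  delta = 0.2782 mm = 0.0002782 m
Substitute:
  P = (0.0002782 × 0.006156 × (1.7 × 10¹¹)) / 1.343
  P = 216800 N
Convert: P = 216800 N = 216.8 kN
Final answer: P = 216.8 kN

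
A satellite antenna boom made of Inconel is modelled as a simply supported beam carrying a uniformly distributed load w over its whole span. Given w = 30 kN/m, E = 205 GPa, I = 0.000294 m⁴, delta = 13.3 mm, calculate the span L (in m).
Model: a simply supported beam carrying a uniformly distributed load w over its whole span, so delta = (5·w·L^4) / (384·E·I).
Solve for L: L = ((384·delta·E·I) / (5·w))^(1/4).
Convert to SI units:
  w = 30 kN/m = 30000 N/m
  E = 205 GPa = 2.05 × 10¹¹ Pa
  delta = 13.3 mm = 0.0133 m
Substitute:
  L = ((384 × 0.0133 × (2.05 × 10¹¹) × 0.000294) / (5 × 30000))^(1/4)
  L = 6.731 m
Final answer: L = 6.731 m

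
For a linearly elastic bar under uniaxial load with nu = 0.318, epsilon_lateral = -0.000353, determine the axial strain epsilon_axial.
Model: a linearly elastic bar under uniaxial load, so epsilon_lateral = -nu·epsilon_axial.
Solve for epsilon_axial: epsilon_axial = -epsilon_lateral / nu.
Substitute:
  epsilon_axial = -(-0.000353) / 0.318
  epsilon_axial = 0.00111
Final answer: epsilon_axial = 0.00111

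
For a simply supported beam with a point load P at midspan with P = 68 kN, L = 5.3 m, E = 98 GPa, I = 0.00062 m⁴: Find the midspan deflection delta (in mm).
Model: a simply supported beam with a point load P at midspan, so delta = (P·L^3) / (48·E·I).
Convert to SI units:
  P = 68 kN = 68000 N
  E = 98 GPa = 9.8 × 10¹⁰ Pa
Substitute:
  delta = (68000 × 5.3^3) / (48 × (9.8 × 10¹⁰) × 0.00062)
  delta = 0.003471 m
Convert: delta = 0.003471 m = 3.471 mm
Final answer: delta = 3.471 mm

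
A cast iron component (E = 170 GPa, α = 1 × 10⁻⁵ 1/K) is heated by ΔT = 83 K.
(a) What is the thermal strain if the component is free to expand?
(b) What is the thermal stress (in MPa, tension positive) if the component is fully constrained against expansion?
(a) Free thermal strain ε_th = α·ΔT = (1 × 10⁻⁵) × 83 = 0.00083
(b) Fully constrained, the expansion is suppressed, so σ = -E·α·ΔT. Convert E = 170 GPa = 1.7 × 10¹¹ Pa.
  σ = -(1.7 × 10¹¹) × (1 × 10⁻⁵) × 83 = -1.411 × 10⁸ Pa = -141.1 MPa (compressive)
Final answer: (a) ε_th = 0.00083, (b) σ = -141.1 MPa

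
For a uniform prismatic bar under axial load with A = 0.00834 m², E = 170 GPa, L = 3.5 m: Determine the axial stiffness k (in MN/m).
Model: a uniform prismatic bar under axial load, so k = (A·E) / L.
Convert to SI units:
  E = 170 GPa = 1.7 × 10¹¹ Pa
Substitute:
  k = (0.00834 × (1.7 × 10¹¹)) / 3.5
  k = 4.051 × 10⁸ N/m
Convert: k = 4.051 × 10⁸ N/m = 405.1 MN/m
Final answer: k = 405.1 MN/m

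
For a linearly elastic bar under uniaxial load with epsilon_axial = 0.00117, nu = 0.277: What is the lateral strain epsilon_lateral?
Model: a linearly elastic bar under uniaxial load, so epsilon_lateral = -nu·epsilon_axial.
Substitute:
  epsilon_lateral = -(0.277 × 0.00117)
  epsilon_lateral = -0.0003241
Final answer: epsilon_lateral = -0.0003241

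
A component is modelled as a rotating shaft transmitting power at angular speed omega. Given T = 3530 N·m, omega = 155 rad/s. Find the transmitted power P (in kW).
Model: a rotating shaft transmitting power at angular speed omega, so P = T·omega.
Substitute:
  P = 3530 × 155
  P = 547200 W
Convert: P = 547200 W = 547.2 kW
Final answer: P = 547.2 kW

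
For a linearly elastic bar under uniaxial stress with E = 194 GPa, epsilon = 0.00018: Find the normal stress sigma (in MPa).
Model: a linearly elastic bar under uniaxial stress, so sigma = E·epsilon.
Convert to SI units:
  E = 194 GPa = 1.94 × 10¹¹ Pa
Substitute:
  sigma = (1.94 × 10¹¹) × 0.00018
  sigma = 3.492 × 10⁷ Pa
Convert: sigma = 3.492 × 10⁷ Pa = 34.92 MPa
Final answer: sigma = 34.92 MPa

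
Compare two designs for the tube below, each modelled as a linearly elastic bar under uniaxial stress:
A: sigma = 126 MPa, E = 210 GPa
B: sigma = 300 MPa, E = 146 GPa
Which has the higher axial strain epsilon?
Model: a linearly elastic bar under uniaxial stress, so epsilon = sigma / E (SI units).
  A: epsilon = (1.26 × 10⁸) / (2.1 × 10¹¹) = 0.0006
  B: epsilon = (3 × 10⁸) / (1.46 × 10¹¹) = 0.002055
0.002055 > 0.0006, so B is larger.
Final answer: B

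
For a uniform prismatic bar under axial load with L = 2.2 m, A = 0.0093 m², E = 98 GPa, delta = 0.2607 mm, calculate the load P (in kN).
Model: a uniform prismatic bar under axial load, so delta = (P·L) / (A·E).
Solve for P: P = (delta·A·E) / L.
Convert to SI units:
  E = 98 GPa = 9.8 × 10¹⁰ Pa
  delta = 0.2607 mm = 0.0002607 m
Substitute:
  P = (0.0002607 × 0.0093 × (9.8 × 10¹⁰)) / 2.2
  P = 108000 N
Convert: P = 108000 N = 108 kN
Final answer: P = 108 kN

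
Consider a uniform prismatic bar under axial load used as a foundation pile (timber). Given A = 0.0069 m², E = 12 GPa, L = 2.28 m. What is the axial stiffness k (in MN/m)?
Model: a uniform prismatic bar under axial load, so k = (A·E) / L.
Convert to SI units:
  E = 12 GPa = 1.2 × 10¹⁰ Pa
Substitute:
  k = (0.0069 × (1.2 × 10¹⁰)) / 2.28
  k = 3.632 × 10⁷ N/m
Convert: k = 3.632 × 10⁷ N/m = 36.32 MN/m
Final answer: k = 36.32 MN/m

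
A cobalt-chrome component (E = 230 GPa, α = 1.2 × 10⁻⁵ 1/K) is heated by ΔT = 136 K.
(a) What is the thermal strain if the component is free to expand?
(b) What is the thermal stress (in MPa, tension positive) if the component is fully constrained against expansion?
(a) Free thermal strain ε_th = α·ΔT = (1.2 × 10⁻⁵) × 136 = 0.001632
(b) Fully constrained, the expansion is suppressed, so σ = -E·α·ΔT. Convert E = 230 GPa = 2.3 × 10¹¹ Pa.
  σ = -(2.3 × 10¹¹) × (1.2 × 10⁻⁵) × 136 = -3.754 × 10⁸ Pa = -375.4 MPa (compressive)
Final answer: (a) ε_th = 0.001632, (b) σ = -375.4 MPa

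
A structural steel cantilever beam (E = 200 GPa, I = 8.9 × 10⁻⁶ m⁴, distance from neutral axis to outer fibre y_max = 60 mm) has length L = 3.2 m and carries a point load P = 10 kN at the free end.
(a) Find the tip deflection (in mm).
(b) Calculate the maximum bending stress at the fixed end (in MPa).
(a) Tip deflection of a cantilever with an end point load: δ = P·L^3 / (3·E·I). Convert P = 10 kN = 10000 N, E = 200 GPa = 2 × 10¹¹ Pa.
  δ = (10000 × 3.2^3) / (3 × (2 × 10¹¹) × (8.9 × 10⁻⁶)) = 0.06136 m = 61.36 mm
(b) Maximum bending moment at the fixed end: M = P·L = 10000 × 3.2 = 32000 N·m. Convert y_max = 60 mm = 0.06 m.
  σ = M·y_max / I = (32000 × 0.06) / (8.9 × 10⁻⁶) = 2.157 × 10⁸ Pa = 215.7 MPa
Final answer: (a) δ = 61.36 mm, (b) σ = 215.7 MPa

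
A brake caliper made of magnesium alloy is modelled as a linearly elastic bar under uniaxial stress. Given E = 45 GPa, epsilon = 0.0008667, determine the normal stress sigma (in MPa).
Model: a linearly elastic bar under uniaxial stress, so epsilon = sigma / E.
Solve for sigma: sigma = epsilon·E.
Convert to SI units:
  E = 45 GPa = 4.5 × 10¹⁰ Pa
Substitute:
  sigma = 0.0008667 × (4.5 × 10¹⁰)
  sigma = 3.9 × 10⁷ Pa
Convert: sigma = 3.9 × 10⁷ Pa = 39 MPa
Final answer: sigma = 39 MPa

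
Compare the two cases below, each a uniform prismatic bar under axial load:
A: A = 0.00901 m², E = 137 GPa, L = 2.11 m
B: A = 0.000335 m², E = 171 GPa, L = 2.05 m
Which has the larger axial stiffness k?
Model: a uniform prismatic bar under axial load, so k = (A·E) / L (SI units).
  A: k = (0.00901 × (1.37 × 10¹¹)) / 2.11 = 5.85 × 10⁸ N/m = 585 MN/m
  B: k = (0.000335 × (1.71 × 10¹¹)) / 2.05 = 2.794 × 10⁷ N/m = 27.94 MN/m
585 MN/m > 27.94 MN/m, so A is larger.
Final answer: A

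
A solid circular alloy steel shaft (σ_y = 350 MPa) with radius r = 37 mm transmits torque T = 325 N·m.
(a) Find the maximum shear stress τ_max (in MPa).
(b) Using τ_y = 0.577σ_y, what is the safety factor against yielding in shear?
(a) For a solid circular shaft, τ_max = T·r/J with J = π·r^4/2, i.e. τ_max = 2·T / (π·r^3). Convert r = 37 mm = 0.037 m.
  τ_max = (2 × 325) / (π × 0.037^3) = 4.085 × 10⁶ Pa = 4.085 MPa
(b) τ_y = 0.577 × 350 = 201.95 MPa
  SF = τ_y/τ_max = 201.95 / 4.085 = 49.44
Final answer: (a) τ_max = 4.085 MPa, (b) SF = 49.44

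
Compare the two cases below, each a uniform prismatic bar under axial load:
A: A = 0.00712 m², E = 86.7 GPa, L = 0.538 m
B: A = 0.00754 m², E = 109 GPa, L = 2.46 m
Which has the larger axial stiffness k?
Model: a uniform prismatic bar under axial load, so k = (A·E) / L (SI units).
  A: k = (0.00712 × (8.67 × 10¹⁰)) / 0.538 = 1.147 × 10⁹ N/m = 1147 MN/m
  B: k = (0.00754 × (1.09 × 10¹¹)) / 2.46 = 3.341 × 10⁸ N/m = 334.1 MN/m
1147 MN/m > 334.1 MN/m, so A is larger.
Final answer: A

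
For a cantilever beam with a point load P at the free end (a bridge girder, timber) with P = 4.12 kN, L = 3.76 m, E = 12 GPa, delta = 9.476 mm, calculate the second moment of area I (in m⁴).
Model: a cantilever beam with a point load P at the free end, so delta = (P·L^3) / (3·E·I).
Solve for I: I = (P·L^3) / (3·delta·E).
Convert to SI units:
  P = 4.12 kN = 4120 N
  E = 12 GPa = 1.2 × 10¹⁰ Pa
  delta = 9.476 mm = 0.009476 m
Substitute:
  I = (4120 × 3.76^3) / (3 × 0.009476 × (1.2 × 10¹⁰))
  I = 0.000642 m⁴
Final answer: I = 0.000642 m⁴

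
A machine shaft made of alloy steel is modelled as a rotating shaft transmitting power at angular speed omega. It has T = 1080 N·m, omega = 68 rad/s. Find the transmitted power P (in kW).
Model: a rotating shaft transmitting power at angular speed omega, so P = T·omega.
Substitute:
  P = 1080 × 68
  P = 73440 W
Convert: P = 73440 W = 73.44 kW
Final answer: P = 73.44 kW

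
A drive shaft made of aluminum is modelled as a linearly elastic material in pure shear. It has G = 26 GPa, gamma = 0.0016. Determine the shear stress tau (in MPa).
Model: a linearly elastic material in pure shear, so tau = G·gamma.
Convert to SI units:
  G = 26 GPa = 2.6 × 10¹⁰ Pa
Substitute:
  tau = (2.6 × 10¹⁰) × 0.0016
  tau = 4.16 × 10⁷ Pa
Convert: tau = 4.16 × 10⁷ Pa = 41.6 MPa
Final answer: tau = 41.6 MPa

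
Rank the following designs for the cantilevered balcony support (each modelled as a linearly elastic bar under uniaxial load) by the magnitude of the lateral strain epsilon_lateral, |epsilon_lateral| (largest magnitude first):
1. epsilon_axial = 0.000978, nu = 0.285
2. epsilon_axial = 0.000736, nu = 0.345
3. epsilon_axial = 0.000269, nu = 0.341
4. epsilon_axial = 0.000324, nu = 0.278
Model: a linearly elastic bar under uniaxial load, so epsilon_lateral = -nu·epsilon_axial (SI units).
  Case 1: epsilon_lateral = -(0.285 × 0.000978) = -0.0002787
  Case 2: epsilon_lateral = -(0.345 × 0.000736) = -0.0002539
  Case 3: epsilon_lateral = -(0.341 × 0.000269) = -9.173 × 10⁻⁵
  Case 4: epsilon_lateral = -(0.278 × 0.000324) = -9.007 × 10⁻⁵
Ordering by |epsilon_lateral|: 0.0002787 (case 1) > 0.0002539 (case 2) > 9.173 × 10⁻⁵ (case 3) > 9.007 × 10⁻⁵ (case 4)
Final answer: 1, 2, 3, 4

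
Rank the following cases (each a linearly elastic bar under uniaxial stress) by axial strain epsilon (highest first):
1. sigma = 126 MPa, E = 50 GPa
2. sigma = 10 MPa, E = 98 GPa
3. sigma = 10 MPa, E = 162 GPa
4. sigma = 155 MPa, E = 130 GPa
Model: a linearly elastic bar under uniaxial stress, so epsilon = sigma / E (SI units).
  Case 1: epsilon = (1.26 × 10⁸) / (5 × 10¹⁰) = 0.00252
  Case 2: epsilon = (1 × 10⁷) / (9.8 × 10¹⁰) = 0.000102
  Case 3: epsilon = (1 × 10⁷) / (1.62 × 10¹¹) = 6.173 × 10⁻⁵
  Case 4: epsilon = (1.55 × 10⁸) / (1.3 × 10¹¹) = 0.001192
Ordering: 0.00252 (case 1) > 0.001192 (case 4) > 0.000102 (case 2) > 6.173 × 10⁻⁵ (case 3)
Final answer: 1, 4, 2, 3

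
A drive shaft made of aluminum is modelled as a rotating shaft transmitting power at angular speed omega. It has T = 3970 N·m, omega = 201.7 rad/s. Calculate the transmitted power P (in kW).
Model: a rotating shaft transmitting power at angular speed omega, so P = T·omega.
Substitute:
  P = 3970 × 201.7
  P = 800700 W
Convert: P = 800700 W = 800.7 kW
Final answer: P = 800.7 kW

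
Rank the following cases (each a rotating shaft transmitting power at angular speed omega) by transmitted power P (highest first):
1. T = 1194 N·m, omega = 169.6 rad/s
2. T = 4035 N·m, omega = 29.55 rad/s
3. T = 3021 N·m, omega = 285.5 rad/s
Model: a rotating shaft transmitting power at angular speed omega, so P = T·omega (SI units).
  Case 1: P = 1194 × 169.6 = 202500 W = 202.5 kW
  Case 2: P = 4035 × 29.55 = 119200 W = 119.2 kW
  Case 3: P = 3021 × 285.5 = 862500 W = 862.5 kW
Ordering: 862.5 kW (case 3) > 202.5 kW (case 1) > 119.2 kW (case 2)
Final answer: 3, 1, 2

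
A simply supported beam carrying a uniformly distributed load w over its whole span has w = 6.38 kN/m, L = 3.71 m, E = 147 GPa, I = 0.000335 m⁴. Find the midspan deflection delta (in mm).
Model: a simply supported beam carrying a uniformly distributed load w over its whole span, so delta = (5·w·L^4) / (384·E·I).
Convert to SI units:
  w = 6.38 kN/m = 6380 N/m
  E = 147 GPa = 1.47 × 10¹¹ Pa
Substitute:
  delta = (5 × 6380 × 3.71^4) / (384 × (1.47 × 10¹¹) × 0.000335)
  delta = 0.0003196 m
Convert: delta = 0.0003196 m = 0.3196 mm
Final answer: delta = 0.3196 mm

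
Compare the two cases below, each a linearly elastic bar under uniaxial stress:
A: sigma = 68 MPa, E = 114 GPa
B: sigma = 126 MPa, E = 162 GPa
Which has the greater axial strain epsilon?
Model: a linearly elastic bar under uniaxial stress, so epsilon = sigma / E (SI units).
  A: epsilon = (6.8 × 10⁷) / (1.14 × 10¹¹) = 0.0005965
  B: epsilon = (1.26 × 10⁸) / (1.62 × 10¹¹) = 0.0007778
0.0007778 > 0.0005965, so B is larger.
Final answer: B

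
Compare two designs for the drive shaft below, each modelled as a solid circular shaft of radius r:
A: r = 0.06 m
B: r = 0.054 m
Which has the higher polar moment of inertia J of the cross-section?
Model: a solid circular shaft of radius r, so J = (π·r^4) / 2 (SI units).
  A: J = (π × 0.06^4) / 2 = 2.036 × 10⁻⁵ m⁴
  B: J = (π × 0.054^4) / 2 = 1.336 × 10⁻⁵ m⁴
2.036 × 10⁻⁵ m⁴ > 1.336 × 10⁻⁵ m⁴, so A is larger.
Final answer: A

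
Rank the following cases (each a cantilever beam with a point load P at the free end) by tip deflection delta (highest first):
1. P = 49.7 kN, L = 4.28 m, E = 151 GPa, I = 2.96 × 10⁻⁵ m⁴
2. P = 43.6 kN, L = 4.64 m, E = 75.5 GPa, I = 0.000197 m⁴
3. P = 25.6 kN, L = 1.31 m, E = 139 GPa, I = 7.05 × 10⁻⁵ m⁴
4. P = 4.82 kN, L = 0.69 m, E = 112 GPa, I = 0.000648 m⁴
Model: a cantilever beam with a point load P at the free end, so delta = (P·L^3) / (3·E·I) (SI units).
  Case 1: delta = (49700 × 4.28^3) / (3 × (1.51 × 10¹¹) × (2.96 × 10⁻⁵)) = 0.2906 m = 290.6 mm
  Case 2: delta = (43600 × 4.64^3) / (3 × (7.55 × 10¹⁰) × 0.000197) = 0.09761 m = 97.61 mm
  Case 3: delta = (25600 × 1.31^3) / (3 × (1.39 × 10¹¹) × (7.05 × 10⁻⁵)) = 0.001958 m = 1.958 mm
  Case 4: delta = (4820 × 0.69^3) / (3 × (1.12 × 10¹¹) × 0.000648) = 7.272 × 10⁻⁶ m = 0.007272 mm
Ordering: 290.6 mm (case 1) > 97.61 mm (case 2) > 1.958 mm (case 3) > 0.007272 mm (case 4)
Final answer: 1, 2, 3, 4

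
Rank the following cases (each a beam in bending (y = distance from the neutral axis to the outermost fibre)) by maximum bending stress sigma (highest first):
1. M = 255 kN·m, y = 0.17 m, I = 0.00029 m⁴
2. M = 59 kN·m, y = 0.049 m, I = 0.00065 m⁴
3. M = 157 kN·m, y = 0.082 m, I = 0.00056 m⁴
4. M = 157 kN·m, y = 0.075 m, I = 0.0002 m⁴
Model: a beam in bending (y = distance from the neutral axis to the outermost fibre), so sigma = (M·y) / I (SI units).
  Case 1: sigma = (255000 × 0.17) / 0.00029 = 1.495 × 10⁸ Pa = 149.5 MPa
  Case 2: sigma = (59000 × 0.049) / 0.00065 = 4.448 × 10⁶ Pa = 4.448 MPa
  Case 3: sigma = (157000 × 0.082) / 0.00056 = 2.299 × 10⁷ Pa = 22.99 MPa
  Case 4: sigma = (157000 × 0.075) / 0.0002 = 5.888 × 10⁷ Pa = 58.88 MPa
Ordering: 149.5 MPa (case 1) > 58.88 MPa (case 4) > 22.99 MPa (case 3) > 4.448 MPa (case 2)
Final answer: 1, 4, 3, 2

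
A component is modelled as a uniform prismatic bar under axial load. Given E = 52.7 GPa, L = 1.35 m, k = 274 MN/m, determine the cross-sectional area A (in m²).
Model: a uniform prismatic bar under axial load, so k = (A·E) / L.
Solve for A: A = (k·L) / E.
Convert to SI units:
  E = 52.7 GPa = 5.27 × 10¹⁰ Pa
  k = 274 MN/m = 2.74 × 10⁸ N/m
Substitute:
  A = ((2.74 × 10⁸) × 1.35) / (5.27 × 10¹⁰)
  A = 0.007019 m²
Final answer: A = 0.007019 m²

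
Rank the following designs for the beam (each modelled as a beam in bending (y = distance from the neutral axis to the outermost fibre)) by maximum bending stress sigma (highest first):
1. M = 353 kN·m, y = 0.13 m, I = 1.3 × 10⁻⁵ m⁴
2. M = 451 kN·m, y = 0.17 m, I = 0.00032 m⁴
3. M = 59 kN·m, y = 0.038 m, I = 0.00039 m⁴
Model: a beam in bending (y = distance from the neutral axis to the outermost fibre), so sigma = (M·y) / I (SI units).
  Case 1: sigma = (353000 × 0.13) / (1.3 × 10⁻⁵) = 3.53 × 10⁹ Pa = 3530 MPa
  Case 2: sigma = (451000 × 0.17) / 0.00032 = 2.396 × 10⁸ Pa = 239.6 MPa
  Case 3: sigma = (59000 × 0.038) / 0.00039 = 5.749 × 10⁶ Pa = 5.749 MPa
Ordering: 3530 MPa (case 1) > 239.6 MPa (case 2) > 5.749 MPa (case 3)
Final answer: 1, 2, 3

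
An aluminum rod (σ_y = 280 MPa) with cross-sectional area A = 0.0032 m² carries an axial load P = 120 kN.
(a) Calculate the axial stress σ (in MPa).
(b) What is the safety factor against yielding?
(a) Axial stress σ = P/A. Convert P = 120 kN = 120000 N.
  σ = 120000 / 0.0032 = 3.75 × 10⁷ Pa = 37.5 MPa
(b) Safety factor SF = σ_y/σ = 280 / 37.5 = 7.467
Final answer: (a) σ = 37.5 MPa, (b) SF = 7.467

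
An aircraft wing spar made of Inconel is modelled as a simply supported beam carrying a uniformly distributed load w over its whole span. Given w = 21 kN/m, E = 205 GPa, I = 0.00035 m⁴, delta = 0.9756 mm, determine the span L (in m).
Model: a simply supported beam carrying a uniformly distributed load w over its whole span, so delta = (5·w·L^4) / (384·E·I).
Solve for L: L = ((384·delta·E·I) / (5·w))^(1/4).
Convert to SI units:
  w = 21 kN/m = 21000 N/m
  E = 205 GPa = 2.05 × 10¹¹ Pa
  delta = 0.9756 mm = 0.0009756 m
Substitute:
  L = ((384 × 0.0009756 × (2.05 × 10¹¹) × 0.00035) / (5 × 21000))^(1/4)
  L = 4 m
Final answer: L = 4 m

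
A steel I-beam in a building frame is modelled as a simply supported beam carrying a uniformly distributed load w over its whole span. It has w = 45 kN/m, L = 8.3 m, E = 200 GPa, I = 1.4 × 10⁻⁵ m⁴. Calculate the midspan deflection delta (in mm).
Model: a simply supported beam carrying a uniformly distributed load w over its whole span, so delta = (5·w·L^4) / (384·E·I).
Convert to SI units:
  w = 45 kN/m = 45000 N/m
  E = 200 GPa = 2 × 10¹¹ Pa
Substitute:
  delta = (5 × 45000 × 8.3^4) / (384 × (2 × 10¹¹) × (1.4 × 10⁻⁵))
  delta = 0.9931 m
Convert: delta = 0.9931 m = 993.1 mm
Final answer: delta = 993.1 mm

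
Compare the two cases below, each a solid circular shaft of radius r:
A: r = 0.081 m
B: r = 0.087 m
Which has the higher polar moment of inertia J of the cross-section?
Model: a solid circular shaft of radius r, so J = (π·r^4) / 2 (SI units).
  A: J = (π × 0.081^4) / 2 = 6.762 × 10⁻⁵ m⁴
  B: J = (π × 0.087^4) / 2 = 8.999 × 10⁻⁵ m⁴
8.999 × 10⁻⁵ m⁴ > 6.762 × 10⁻⁵ m⁴, so B is larger.
Final answer: B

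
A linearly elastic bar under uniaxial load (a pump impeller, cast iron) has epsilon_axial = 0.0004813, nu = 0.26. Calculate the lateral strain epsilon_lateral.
Model: a linearly elastic bar under uniaxial load, so epsilon_lateral = -nu·epsilon_axial.
Substitute:
  epsilon_lateral = -(0.26 × 0.0004813)
  epsilon_lateral = -0.0001251
Final answer: epsilon_lateral = -0.0001251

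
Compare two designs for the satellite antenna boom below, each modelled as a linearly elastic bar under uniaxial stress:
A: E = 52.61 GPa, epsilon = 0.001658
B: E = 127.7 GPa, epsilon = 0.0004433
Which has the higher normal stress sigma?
Model: a linearly elastic bar under uniaxial stress, so sigma = E·epsilon (SI units).
  A: sigma = (5.261 × 10¹⁰) × 0.001658 = 8.723 × 10⁷ Pa = 87.23 MPa
  B: sigma = (1.277 × 10¹¹) × 0.0004433 = 5.661 × 10⁷ Pa = 56.61 MPa
87.23 MPa > 56.61 MPa, so A is larger.
Final answer: A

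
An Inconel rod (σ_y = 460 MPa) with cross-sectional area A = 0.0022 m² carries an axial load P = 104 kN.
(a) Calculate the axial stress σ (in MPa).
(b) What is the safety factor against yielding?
(a) Axial stress σ = P/A. Convert P = 104 kN = 104000 N.
  σ = 104000 / 0.0022 = 4.727 × 10⁷ Pa = 47.27 MPa
(b) Safety factor SF = σ_y/σ = 460 / 47.27 = 9.731
Final answer: (a) σ = 47.27 MPa, (b) SF = 9.731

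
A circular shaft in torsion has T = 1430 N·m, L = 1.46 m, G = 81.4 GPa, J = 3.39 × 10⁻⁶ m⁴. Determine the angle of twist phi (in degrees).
Model: a circular shaft in torsion, so phi = (T·L) / (G·J).
Convert to SI units:
  G = 81.4 GPa = 8.14 × 10¹⁰ Pa
Substitute:
  phi = (1430 × 1.46) / ((8.14 × 10¹⁰) × (3.39 × 10⁻⁶))
  phi = 0.007566 rad
Convert to degrees: phi = 0.007566 × 180/π = 0.4335°
Final answer: phi = 0.4335°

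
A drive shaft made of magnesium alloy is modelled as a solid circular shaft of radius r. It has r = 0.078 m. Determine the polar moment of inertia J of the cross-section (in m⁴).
Model: a solid circular shaft of radius r, so J = (π·r^4) / 2.
Substitute:
  J = (π × 0.078^4) / 2
  J = 5.814 × 10⁻⁵ m⁴
Final answer: J = 5.814 × 10⁻⁵ m⁴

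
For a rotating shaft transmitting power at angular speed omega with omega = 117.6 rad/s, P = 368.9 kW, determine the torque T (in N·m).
Model: a rotating shaft transmitting power at angular speed omega, so P = T·omega.
Solve for T: T = P / omega.
Convert to SI units:
  P = 368.9 kW = 368900 W
Substitute:
  T = 368900 / 117.6
  T = 3137 N·m
Final answer: T = 3137 N·m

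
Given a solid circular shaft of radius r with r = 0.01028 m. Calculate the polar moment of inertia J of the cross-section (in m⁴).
Model: a solid circular shaft of radius r, so J = (π·r^4) / 2.
Substitute:
  J = (π × 0.01028^4) / 2
  J = 1.754 × 10⁻⁸ m⁴
Final answer: J = 1.754 × 10⁻⁸ m⁴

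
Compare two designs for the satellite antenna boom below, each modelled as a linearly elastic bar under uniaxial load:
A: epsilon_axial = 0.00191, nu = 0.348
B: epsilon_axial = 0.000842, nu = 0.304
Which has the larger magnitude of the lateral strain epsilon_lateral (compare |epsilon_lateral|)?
Model: a linearly elastic bar under uniaxial load, so epsilon_lateral = -nu·epsilon_axial (SI units).
  A: epsilon_lateral = -(0.348 × 0.00191) = -0.0006647
  B: epsilon_lateral = -(0.304 × 0.000842) = -0.000256
|epsilon_lateral|: A = 0.0006647, B = 0.000256, so A is larger in magnitude.
Final answer: A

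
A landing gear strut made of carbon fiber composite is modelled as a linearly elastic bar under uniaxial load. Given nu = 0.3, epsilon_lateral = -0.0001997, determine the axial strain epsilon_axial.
Model: a linearly elastic bar under uniaxial load, so epsilon_lateral = -nu·epsilon_axial.
Solve for epsilon_axial: epsilon_axial = -epsilon_lateral / nu.
Substitute:
  epsilon_axial = -(-0.0001997) / 0.3
  epsilon_axial = 0.0006657
Final answer: epsilon_axial = 0.0006657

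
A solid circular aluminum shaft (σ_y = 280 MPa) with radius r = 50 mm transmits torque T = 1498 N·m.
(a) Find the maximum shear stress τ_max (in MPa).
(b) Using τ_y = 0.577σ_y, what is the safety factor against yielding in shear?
(a) For a solid circular shaft, τ_max = T·r/J with J = π·r^4/2, i.e. τ_max = 2·T / (π·r^3). Convert r = 50 mm = 0.05 m.
  τ_max = (2 × 1498) / (π × 0.05^3) = 7.629 × 10⁶ Pa = 7.629 MPa
(b) τ_y = 0.577 × 280 = 161.56 MPa
  SF = τ_y/τ_max = 161.56 / 7.629 = 21.18
Final answer: (a) τ_max = 7.629 MPa, (b) SF = 21.18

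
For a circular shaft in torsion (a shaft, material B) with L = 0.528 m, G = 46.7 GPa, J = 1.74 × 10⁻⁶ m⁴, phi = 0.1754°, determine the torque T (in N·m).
Model: a circular shaft in torsion, so phi = (T·L) / (G·J).
Solve for T: T = (phi·G·J) / L.
Convert to SI units:
  G = 46.7 GPa = 4.67 × 10¹⁰ Pa
  phi = 0.1754° = 0.003061 rad
Substitute:
  T = (0.003061 × (4.67 × 10¹⁰) × (1.74 × 10⁻⁶)) / 0.528
  T = 471.1 N·m
Final answer: T = 471.1 N·m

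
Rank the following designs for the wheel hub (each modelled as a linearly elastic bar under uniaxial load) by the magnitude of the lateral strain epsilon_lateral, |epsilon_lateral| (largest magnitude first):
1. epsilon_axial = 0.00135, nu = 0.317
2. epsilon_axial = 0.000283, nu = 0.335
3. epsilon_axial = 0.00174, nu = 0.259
Model: a linearly elastic bar under uniaxial load, so epsilon_lateral = -nu·epsilon_axial (SI units).
  Case 1: epsilon_lateral = -(0.317 × 0.00135) = -0.000428
  Case 2: epsilon_lateral = -(0.335 × 0.000283) = -9.48 × 10⁻⁵
  Case 3: epsilon_lateral = -(0.259 × 0.00174) = -0.0004507
Ordering by |epsilon_lateral|: 0.0004507 (case 3) > 0.000428 (case 1) > 9.48 × 10⁻⁵ (case 2)
Final answer: 3, 1, 2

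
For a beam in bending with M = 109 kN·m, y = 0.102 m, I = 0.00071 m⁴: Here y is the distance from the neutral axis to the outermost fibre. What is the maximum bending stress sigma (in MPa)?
Model: a beam in bending, so sigma = (M·y) / I.
Convert to SI units:
  M = 109 kN·m = 109000 N·m
Substitute:
  sigma = (109000 × 0.102) / 0.00071
  sigma = 1.566 × 10⁷ Pa
Convert: sigma = 1.566 × 10⁷ Pa = 15.66 MPa
Final answer: sigma = 15.66 MPa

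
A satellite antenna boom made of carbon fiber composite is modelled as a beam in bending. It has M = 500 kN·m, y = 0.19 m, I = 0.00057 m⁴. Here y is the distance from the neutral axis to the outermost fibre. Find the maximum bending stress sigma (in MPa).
Model: a beam in bending, so sigma = (M·y) / I.
Convert to SI units:
  M = 500 kN·m = 500000 N·m
Substitute:
  sigma = (500000 × 0.19) / 0.00057
  sigma = 1.667 × 10⁸ Pa
Convert: sigma = 1.667 × 10⁸ Pa = 166.7 MPa
Final answer: sigma = 166.7 MPa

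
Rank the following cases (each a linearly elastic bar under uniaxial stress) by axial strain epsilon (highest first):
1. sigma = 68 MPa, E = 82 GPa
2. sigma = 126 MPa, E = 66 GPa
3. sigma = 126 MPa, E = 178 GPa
Model: a linearly elastic bar under uniaxial stress, so epsilon = sigma / E (SI units).
  Case 1: epsilon = (6.8 × 10⁷) / (8.2 × 10¹⁰) = 0.0008293
  Case 2: epsilon = (1.26 × 10⁸) / (6.6 × 10¹⁰) = 0.001909
  Case 3: epsilon = (1.26 × 10⁸) / (1.78 × 10¹¹) = 0.0007079
Ordering: 0.001909 (case 2) > 0.0008293 (case 1) > 0.0007079 (case 3)
Final answer: 2, 1, 3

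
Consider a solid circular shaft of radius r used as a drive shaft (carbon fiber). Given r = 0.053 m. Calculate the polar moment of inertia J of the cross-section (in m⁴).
Model: a solid circular shaft of radius r, so J = (π·r^4) / 2.
Substitute:
  J = (π × 0.053^4) / 2
  J = 1.239 × 10⁻⁵ m⁴
Final answer: J = 1.239 × 10⁻⁵ m⁴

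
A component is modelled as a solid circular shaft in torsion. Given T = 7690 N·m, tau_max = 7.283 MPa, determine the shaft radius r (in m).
Model: a solid circular shaft in torsion, so tau_max = (2·T) / (π·r^3).
Solve for r: r = ((2·T) / (π·tau_max))^(1/3).
Convert to SI units:
  tau_max = 7.283 MPa = 7.283 × 10⁶ Pa
Substitute:
  r = ((2 × 7690) / (π × (7.283 × 10⁶)))^(1/3)
  r = 0.0876 m
Final answer: r = 0.0876 m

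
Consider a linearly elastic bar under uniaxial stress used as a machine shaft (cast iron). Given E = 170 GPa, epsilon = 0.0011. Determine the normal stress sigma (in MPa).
Model: a linearly elastic bar under uniaxial stress, so sigma = E·epsilon.
Convert to SI units:
  E = 170 GPa = 1.7 × 10¹¹ Pa
Substitute:
  sigma = (1.7 × 10¹¹) × 0.0011
  sigma = 1.87 × 10⁸ Pa
Convert: sigma = 1.87 × 10⁸ Pa = 187 MPa
Final answer: sigma = 187 MPa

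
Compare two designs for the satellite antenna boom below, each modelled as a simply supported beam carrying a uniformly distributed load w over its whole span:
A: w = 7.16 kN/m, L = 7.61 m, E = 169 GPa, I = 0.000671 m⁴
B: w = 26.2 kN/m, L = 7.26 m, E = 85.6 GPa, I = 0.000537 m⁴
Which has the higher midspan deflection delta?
Model: a simply supported beam carrying a uniformly distributed load w over its whole span, so delta = (5·w·L^4) / (384·E·I) (SI units).
  A: delta = (5 × 7160 × 7.61^4) / (384 × (1.69 × 10¹¹) × 0.000671) = 0.002757 m = 2.757 mm
  B: delta = (5 × 26200 × 7.26^4) / (384 × (8.56 × 10¹⁰) × 0.000537) = 0.02062 m = 20.62 mm
20.62 mm > 2.757 mm, so B is larger.
Final answer: B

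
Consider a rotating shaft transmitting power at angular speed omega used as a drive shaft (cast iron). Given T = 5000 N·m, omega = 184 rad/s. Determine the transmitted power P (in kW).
Model: a rotating shaft transmitting power at angular speed omega, so P = T·omega.
Substitute:
  P = 5000 × 184
  P = 920000 W
Convert: P = 920000 W = 920 kW
Final answer: P = 920 kW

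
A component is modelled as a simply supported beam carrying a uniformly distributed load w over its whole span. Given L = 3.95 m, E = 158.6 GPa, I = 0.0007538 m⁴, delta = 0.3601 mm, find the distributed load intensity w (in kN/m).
Model: a simply supported beam carrying a uniformly distributed load w over its whole span, so delta = (5·w·L^4) / (384·E·I).
Solve for w: w = (384·delta·E·I) / (5·L^4).
Convert to SI units:
  E = 158.6 GPa = 1.586 × 10¹¹ Pa
  delta = 0.3601 mm = 0.0003601 m
Substitute:
  w = (384 × 0.0003601 × (1.586 × 10¹¹) × 0.0007538) / (5 × 3.95^4)
  w = 13580 N/m
Convert: w = 13580 N/m = 13.58 kN/m
Final answer: w = 13.58 kN/m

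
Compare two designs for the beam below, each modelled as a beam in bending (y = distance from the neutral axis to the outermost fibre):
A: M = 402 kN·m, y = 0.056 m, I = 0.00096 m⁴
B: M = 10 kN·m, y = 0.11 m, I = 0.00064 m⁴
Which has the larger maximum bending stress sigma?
Model: a beam in bending (y = distance from the neutral axis to the outermost fibre), so sigma = (M·y) / I (SI units).
  A: sigma = (402000 × 0.056) / 0.00096 = 2.345 × 10⁷ Pa = 23.45 MPa
  B: sigma = (10000 × 0.11) / 0.00064 = 1.719 × 10⁶ Pa = 1.719 MPa
23.45 MPa > 1.719 MPa, so A is larger.
Final answer: A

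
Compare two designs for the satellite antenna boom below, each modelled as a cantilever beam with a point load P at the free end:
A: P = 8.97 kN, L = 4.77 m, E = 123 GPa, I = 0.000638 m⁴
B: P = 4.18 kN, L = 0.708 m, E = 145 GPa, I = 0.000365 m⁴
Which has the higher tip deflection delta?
Model: a cantilever beam with a point load P at the free end, so delta = (P·L^3) / (3·E·I) (SI units).
  A: delta = (8970 × 4.77^3) / (3 × (1.23 × 10¹¹) × 0.000638) = 0.004135 m = 4.135 mm
  B: delta = (4180 × 0.708^3) / (3 × (1.45 × 10¹¹) × 0.000365) = 9.343 × 10⁻⁶ m = 0.009343 mm
4.135 mm > 0.009343 mm, so A is larger.
Final answer: A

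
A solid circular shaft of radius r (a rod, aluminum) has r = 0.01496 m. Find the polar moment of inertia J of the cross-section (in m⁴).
Model: a solid circular shaft of radius r, so J = (π·r^4) / 2.
Substitute:
  J = (π × 0.01496^4) / 2
  J = 7.868 × 10⁻⁸ m⁴
Final answer: J = 7.868 × 10⁻⁸ m⁴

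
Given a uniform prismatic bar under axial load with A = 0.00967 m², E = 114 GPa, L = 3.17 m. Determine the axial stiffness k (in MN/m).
Model: a uniform prismatic bar under axial load, so k = (A·E) / L.
Convert to SI units:
  E = 114 GPa = 1.14 × 10¹¹ Pa
Substitute:
  k = (0.00967 × (1.14 × 10¹¹)) / 3.17
  k = 3.478 × 10⁸ N/m
Convert: k = 3.478 × 10⁸ N/m = 347.8 MN/m
Final answer: k = 347.8 MN/m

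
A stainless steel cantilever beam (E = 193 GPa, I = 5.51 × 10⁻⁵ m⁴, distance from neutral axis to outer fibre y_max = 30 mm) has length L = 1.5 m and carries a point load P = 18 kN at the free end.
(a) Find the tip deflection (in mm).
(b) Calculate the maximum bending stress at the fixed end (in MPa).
(a) Tip deflection of a cantilever with an end point load: δ = P·L^3 / (3·E·I). Convert P = 18 kN = 18000 N, E = 193 GPa = 1.93 × 10¹¹ Pa.
  δ = (18000 × 1.5^3) / (3 × (1.93 × 10¹¹) × (5.51 × 10⁻⁵)) = 0.001904 m = 1.904 mm
(b) Maximum bending moment at the fixed end: M = P·L = 18000 × 1.5 = 27000 N·m. Convert y_max = 30 mm = 0.03 m.
  σ = M·y_max / I = (27000 × 0.03) / (5.51 × 10⁻⁵) = 1.47 × 10⁷ Pa = 14.7 MPa
Final answer: (a) δ = 1.904 mm, (b) σ = 14.7 MPa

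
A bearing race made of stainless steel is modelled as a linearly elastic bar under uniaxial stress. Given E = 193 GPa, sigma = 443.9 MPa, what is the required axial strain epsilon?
Model: a linearly elastic bar under uniaxial stress, so sigma = E·epsilon.
Solve for epsilon: epsilon = sigma / E.
Convert to SI units:
  E = 193 GPa = 1.93 × 10¹¹ Pa
  sigma = 443.9 MPa = 4.439 × 10⁸ Pa
Substitute:
  epsilon = (4.439 × 10⁸) / (1.93 × 10¹¹)
  epsilon = 0.0023
Final answer: epsilon = 0.0023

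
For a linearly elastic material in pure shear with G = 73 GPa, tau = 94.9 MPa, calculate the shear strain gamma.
Model: a linearly elastic material in pure shear, so tau = G·gamma.
Solve for gamma: gamma = tau / G.
Convert to SI units:
  G = 73 GPa = 7.3 × 10¹⁰ Pa
  tau = 94.9 MPa = 9.49 × 10⁷ Pa
Substitute:
  gamma = (9.49 × 10⁷) / (7.3 × 10¹⁰)
  gamma = 0.0013
Final answer: gamma = 0.0013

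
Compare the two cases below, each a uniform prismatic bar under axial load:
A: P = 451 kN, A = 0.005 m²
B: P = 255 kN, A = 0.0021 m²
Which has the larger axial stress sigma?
Model: a uniform prismatic bar under axial load, so sigma = P / A (SI units).
  A: sigma = 451000 / 0.005 = 9.02 × 10⁷ Pa = 90.2 MPa
  B: sigma = 255000 / 0.0021 = 1.214 × 10⁸ Pa = 121.4 MPa
121.4 MPa > 90.2 MPa, so B is larger.
Final answer: B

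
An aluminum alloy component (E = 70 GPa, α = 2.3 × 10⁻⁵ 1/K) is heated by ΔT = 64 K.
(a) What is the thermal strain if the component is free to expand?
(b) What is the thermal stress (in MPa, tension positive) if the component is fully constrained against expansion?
(a) Free thermal strain ε_th = α·ΔT = (2.3 × 10⁻⁵) × 64 = 0.001472
(b) Fully constrained, the expansion is suppressed, so σ = -E·α·ΔT. Convert E = 70 GPa = 7 × 10¹⁰ Pa.
  σ = -(7 × 10¹⁰) × (2.3 × 10⁻⁵) × 64 = -1.03 × 10⁸ Pa = -103 MPa (compressive)
Final answer: (a) ε_th = 0.001472, (b) σ = -103 MPa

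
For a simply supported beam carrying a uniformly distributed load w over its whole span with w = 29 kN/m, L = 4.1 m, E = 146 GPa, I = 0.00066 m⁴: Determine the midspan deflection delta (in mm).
Model: a simply supported beam carrying a uniformly distributed load w over its whole span, so delta = (5·w·L^4) / (384·E·I).
Convert to SI units:
  w = 29 kN/m = 29000 N/m
  E = 146 GPa = 1.46 × 10¹¹ Pa
Substitute:
  delta = (5 × 29000 × 4.1^4) / (384 × (1.46 × 10¹¹) × 0.00066)
  delta = 0.001107 m
Convert: delta = 0.001107 m = 1.107 mm
Final answer: delta = 1.107 mm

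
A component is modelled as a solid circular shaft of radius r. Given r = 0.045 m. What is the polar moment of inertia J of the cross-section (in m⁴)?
Model: a solid circular shaft of radius r, so J = (π·r^4) / 2.
Substitute:
  J = (π × 0.045^4) / 2
  J = 6.441 × 10⁻⁶ m⁴
Final answer: J = 6.441 × 10⁻⁶ m⁴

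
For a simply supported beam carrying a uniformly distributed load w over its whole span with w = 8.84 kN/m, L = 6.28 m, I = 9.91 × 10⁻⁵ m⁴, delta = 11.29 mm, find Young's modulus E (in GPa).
Model: a simply supported beam carrying a uniformly distributed load w over its whole span, so delta = (5·w·L^4) / (384·E·I).
Solve for E: E = (5·w·L^4) / (384·delta·I).
Convert to SI units:
  w = 8.84 kN/m = 8840 N/m
  delta = 11.29 mm = 0.01129 m
Substitute:
  E = (5 × 8840 × 6.28^4) / (384 × 0.01129 × (9.91 × 10⁻⁵))
  E = 1.6 × 10¹¹ Pa
Convert: E = 1.6 × 10¹¹ Pa = 160 GPa
Final answer: E = 160 GPa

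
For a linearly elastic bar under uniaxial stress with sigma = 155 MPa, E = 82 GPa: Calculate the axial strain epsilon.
Model: a linearly elastic bar under uniaxial stress, so epsilon = sigma / E.
Convert to SI units:
  sigma = 155 MPa = 1.55 × 10⁸ Pa
  E = 82 GPa = 8.2 × 10¹⁰ Pa
Substitute:
  epsilon = (1.55 × 10⁸) / (8.2 × 10¹⁰)
  epsilon = 0.00189
Final answer: epsilon = 0.00189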